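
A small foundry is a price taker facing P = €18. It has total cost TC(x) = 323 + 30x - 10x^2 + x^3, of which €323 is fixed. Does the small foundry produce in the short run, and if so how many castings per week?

Variable cost is VC = 30x - 10x^2 + x^3, so AVC = VC/x = 30 - 10x + x^2 and MC = dTC/dx = 30 - 20x + 3x^2.
The AVC parabola has its vertex at x = 10/2 = 5, where AVC = 30 - 10·5 + 5^2 = €5.
Because €18 ≥ €5, revenue can cover variable cost; the firm operates.
Solving P = MC: 12 - 20x + 3x^2 = 0 ⇒ x = 2/3 or 6. On the upward-sloping branch, x* = 6.
Check: AVC at x = 6 is €6 ≤ P, so revenue covers variable cost.
Profit = P·x − TC = 18·6 − 359 = -€251, a loss, but smaller than the €323 fixed cost the firm would lose by shutting down.

Produce at x = 6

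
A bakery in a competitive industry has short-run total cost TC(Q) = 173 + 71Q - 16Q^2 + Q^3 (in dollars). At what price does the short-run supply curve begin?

Short-run supply begins at min AVC. From VC = 71Q - 16Q^2 + Q^3, AVC = 71 - 16Q + Q^2.
At the minimum of AVC, MC = AVC. MC = 71 - 32Q + 3Q^2; setting MC = AVC gives 2Q^2 - 16Q = 0, so Q = 8. min AVC = 7.
So the shutdown price is $7.

$7 per unit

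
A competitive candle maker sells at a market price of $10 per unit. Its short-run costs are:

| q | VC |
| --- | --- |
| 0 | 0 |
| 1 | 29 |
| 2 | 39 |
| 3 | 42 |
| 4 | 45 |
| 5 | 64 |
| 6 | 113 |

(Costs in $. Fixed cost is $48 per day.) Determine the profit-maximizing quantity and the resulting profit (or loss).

Tabulate TR − TC: q=0: -48; q=1: -67; q=2: -67; q=3: -60; q=4: -53; q=5: -62; q=6: -101.
Profit is highest at q = 0. Equivalently, the lowest AVC in the table is 45/4 ≈ $11.25 at q = 4, and P = $10 falls below it — price never covers variable cost, so the firm shuts down and loses only its fixed cost.

q = 0 (shut down); profit = -$48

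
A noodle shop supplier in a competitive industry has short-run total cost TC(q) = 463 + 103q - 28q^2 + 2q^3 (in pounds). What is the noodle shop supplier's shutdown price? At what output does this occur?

£5 per unit, at q = 7

The firm shuts down when price falls below the minimum of average variable cost. AVC = VC/q = 103 - 28q + 2q^2.
At the minimum of AVC, MC = AVC. MC = 103 - 56q + 6q^2; setting MC = AVC gives 4q^2 - 28q = 0, so q = 7. min AVC = 5.
So the shutdown price is £5.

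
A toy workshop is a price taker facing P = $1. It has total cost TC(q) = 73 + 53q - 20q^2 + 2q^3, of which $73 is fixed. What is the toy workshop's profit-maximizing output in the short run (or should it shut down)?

Variable cost is VC = 53q - 20q^2 + 2q^3, so AVC = VC/q = 53 - 20q + 2q^2 and MC = dTC/dq = 53 - 40q + 6q^2.
AVC is minimized where dAVC/dq = -20 + 4q = 0, at q = 5; min AVC = 53 - 20·5 + 2·5^2 = $3.
Since P = $1 < min AVC = $3, price fails to cover variable cost at any output.
The firm minimizes its loss by shutting down and losing only its fixed cost of $73.

Shut down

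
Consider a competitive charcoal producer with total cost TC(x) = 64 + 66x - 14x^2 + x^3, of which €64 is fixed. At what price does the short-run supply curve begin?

Short-run supply begins at min AVC. From VC = 66x - 14x^2 + x^3, AVC = 66 - 14x + x^2.
At the minimum of AVC, MC = AVC. MC = 66 - 28x + 3x^2; setting MC = AVC gives 2x^2 - 14x = 0, so x = 7. min AVC = 17.
The firm shuts down for any P below €17.

€17 per unit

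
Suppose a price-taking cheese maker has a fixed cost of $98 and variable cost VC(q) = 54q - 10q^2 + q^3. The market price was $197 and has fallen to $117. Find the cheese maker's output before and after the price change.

Output falls from 11 to 9

AVC = 54 - 10q + q^2, minimized at q = 5 where min AVC = $29. MC = 54 - 20q + 3q^2.
At P = $197 ≥ min AVC, set P = MC on the rising branch: q = 11.
At P = $117 ≥ min AVC, set P = MC: q = 9. The firm stays open but cuts output.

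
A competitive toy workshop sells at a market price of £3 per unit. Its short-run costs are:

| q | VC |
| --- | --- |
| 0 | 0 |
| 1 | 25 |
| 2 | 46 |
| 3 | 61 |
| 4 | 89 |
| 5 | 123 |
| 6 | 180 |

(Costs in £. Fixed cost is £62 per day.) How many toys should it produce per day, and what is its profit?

q = 0 (shut down); profit = -£62

Tabulate TR − TC: q=0: -62; q=1: -84; q=2: -102; q=3: -114; q=4: -139; q=5: -170; q=6: -224.
Profit is highest at q = 0. Equivalently, the lowest AVC in the table is 61/3 ≈ £20.33 at q = 3, and P = £3 falls below it — price never covers variable cost, so the firm shuts down and loses only its fixed cost.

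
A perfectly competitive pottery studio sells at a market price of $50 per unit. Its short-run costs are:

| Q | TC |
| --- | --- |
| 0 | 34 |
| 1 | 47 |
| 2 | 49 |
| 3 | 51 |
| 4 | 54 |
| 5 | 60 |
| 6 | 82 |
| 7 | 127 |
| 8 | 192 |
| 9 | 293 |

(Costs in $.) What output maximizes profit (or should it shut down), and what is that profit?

Tabulate TR − TC: Q=0: -34; Q=1: 3; Q=2: 51; Q=3: 99; Q=4: 146; Q=5: 190; Q=6: 218; Q=7: 223; Q=8: 208; Q=9: 157.
Profit is maximized at Q = 7. AVC there is 93/7 = $13.29 ≤ P, so producing beats shutting down (which would give -$34).

Q = 7; profit = $223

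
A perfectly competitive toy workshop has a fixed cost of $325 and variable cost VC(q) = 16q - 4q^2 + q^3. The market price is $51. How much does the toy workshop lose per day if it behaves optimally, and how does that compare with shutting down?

Profit = -$175 at q = 5

AVC = 16 - 4q + q^2; min AVC = $12 at q = 2. Since P = $51 ≥ min AVC, the firm produces.
MC = 16 - 8q + 3q^2. Setting P = MC and taking the root on the rising branch gives q* = 5.
TR = 51·5 = 255. TC = 325 + 105 = 430. Profit = 255 − 430 = -$175.
Shutting down would mean losing the fixed cost of $325, so operating at a loss of $175 is better by $150.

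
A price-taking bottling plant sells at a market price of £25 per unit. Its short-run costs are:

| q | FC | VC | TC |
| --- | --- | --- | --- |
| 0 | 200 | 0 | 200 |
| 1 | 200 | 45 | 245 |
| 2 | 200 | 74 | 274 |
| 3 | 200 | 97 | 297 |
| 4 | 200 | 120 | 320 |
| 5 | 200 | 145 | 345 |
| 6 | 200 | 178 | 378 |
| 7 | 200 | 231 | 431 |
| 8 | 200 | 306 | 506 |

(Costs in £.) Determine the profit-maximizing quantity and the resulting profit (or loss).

Tabulate TR − TC: q=0: -200; q=1: -220; q=2: -224; q=3: -222; q=4: -220; q=5: -220; q=6: -228; q=7: -256; q=8: -306.
Profit is highest at q = 0. Equivalently, the lowest AVC in the table is 145/5 ≈ £29 at q = 5, and P = £25 falls below it — price never covers variable cost, so the firm shuts down and loses only its fixed cost.

q = 0 (shut down); profit = -£200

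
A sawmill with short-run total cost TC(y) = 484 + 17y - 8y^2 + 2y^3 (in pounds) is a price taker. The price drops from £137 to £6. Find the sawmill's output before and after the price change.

AVC = 17 - 8y + 2y^2, minimized at y = 2 where min AVC = £9. MC = 17 - 16y + 6y^2.
With P = £137 above the shutdown price, P = MC gives y = 6.
At P = £6 < min AVC = £9, price no longer covers variable cost at any output, so the firm shuts down: y = 0.

Output falls from 6 to 0 (the firm shuts down)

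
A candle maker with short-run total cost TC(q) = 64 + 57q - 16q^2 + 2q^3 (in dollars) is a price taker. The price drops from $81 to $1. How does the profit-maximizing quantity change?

AVC = 57 - 16q + 2q^2, minimized at q = 4 where min AVC = $25. MC = 57 - 32q + 6q^2.
With P = $81 above the shutdown price, P = MC gives q = 6.
At P = $1 < min AVC = $25, price no longer covers variable cost at any output, so the firm shuts down: q = 0.

Output falls from 6 to 0 (the firm shuts down)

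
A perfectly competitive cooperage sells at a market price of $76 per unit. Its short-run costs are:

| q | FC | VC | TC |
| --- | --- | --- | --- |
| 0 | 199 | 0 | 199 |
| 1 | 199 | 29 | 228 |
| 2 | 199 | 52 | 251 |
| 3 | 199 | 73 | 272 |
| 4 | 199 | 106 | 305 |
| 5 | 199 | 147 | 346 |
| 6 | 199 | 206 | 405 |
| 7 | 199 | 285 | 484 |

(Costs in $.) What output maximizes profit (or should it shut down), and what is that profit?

q = 6; profit = $51

Tabulate TR − TC: q=0: -199; q=1: -152; q=2: -99; q=3: -44; q=4: -1; q=5: 34; q=6: 51; q=7: 48.
Profit is maximized at q = 6. AVC there is 206/6 = $34.33 ≤ P, so producing beats shutting down (which would give -$199).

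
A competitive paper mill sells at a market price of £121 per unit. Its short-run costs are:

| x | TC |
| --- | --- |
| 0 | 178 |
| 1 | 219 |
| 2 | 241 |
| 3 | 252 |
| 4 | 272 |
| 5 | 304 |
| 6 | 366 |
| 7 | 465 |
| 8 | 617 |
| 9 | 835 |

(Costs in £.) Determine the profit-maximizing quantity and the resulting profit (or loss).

x = 7; profit = £382

Profit at each row (π = 121x − TC): x=0: -178; x=1: -98; x=2: 1; x=3: 111; x=4: 212; x=5: 301; x=6: 360; x=7: 382; x=8: 351; x=9: 254.
Profit is maximized at x = 7. AVC there is 287/7 = £41 ≤ P, so producing beats shutting down (which would give -£178).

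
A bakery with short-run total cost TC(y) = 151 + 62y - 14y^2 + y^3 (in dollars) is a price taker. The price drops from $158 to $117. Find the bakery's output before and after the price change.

Output falls from 12 to 11

AVC = 62 - 14y + y^2, minimized at y = 7 where min AVC = $13. MC = 62 - 28y + 3y^2.
At P = $158 ≥ min AVC, set P = MC on the rising branch: y = 12.
At P = $117 ≥ min AVC, set P = MC: y = 11. The firm stays open but cuts output.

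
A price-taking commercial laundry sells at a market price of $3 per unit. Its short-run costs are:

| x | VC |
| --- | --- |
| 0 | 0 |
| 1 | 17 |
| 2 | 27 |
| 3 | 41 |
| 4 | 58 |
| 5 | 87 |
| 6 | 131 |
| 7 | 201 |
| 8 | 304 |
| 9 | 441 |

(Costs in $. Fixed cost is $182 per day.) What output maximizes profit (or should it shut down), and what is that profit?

x = 0 (shut down); profit = -$182

Profit at each row (π = 3x − TC): x=0: -182; x=1: -196; x=2: -203; x=3: -214; x=4: -228; x=5: -254; x=6: -295; x=7: -362; x=8: -462; x=9: -596.
Profit is highest at x = 0. Equivalently, the lowest AVC in the table is 27/2 ≈ $13.50 at x = 2, and P = $3 falls below it — price never covers variable cost, so the firm shuts down and loses only its fixed cost.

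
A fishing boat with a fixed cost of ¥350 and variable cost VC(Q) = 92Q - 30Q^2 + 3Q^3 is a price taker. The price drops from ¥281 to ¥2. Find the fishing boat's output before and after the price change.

MC = 92 - 60Q + 9Q^2; the shutdown threshold is min AVC = ¥17 (at Q = 5).
With P = ¥281 above the shutdown price, P = MC gives Q = 9.
At P = ¥2 < min AVC = ¥17, price no longer covers variable cost at any output, so the firm shuts down: Q = 0.

Output falls from 9 to 0 (the firm shuts down)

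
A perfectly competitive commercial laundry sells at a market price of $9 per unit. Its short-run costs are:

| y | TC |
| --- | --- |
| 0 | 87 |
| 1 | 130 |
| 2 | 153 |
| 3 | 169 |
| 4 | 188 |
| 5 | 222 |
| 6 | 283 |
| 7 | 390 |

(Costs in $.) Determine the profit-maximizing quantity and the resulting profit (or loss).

y = 0 (shut down); profit = -$87

Profit at each row (π = 9y − TC): y=0: -87; y=1: -121; y=2: -135; y=3: -142; y=4: -152; y=5: -177; y=6: -229; y=7: -327.
Profit is highest at y = 0. Equivalently, the lowest AVC in the table is 101/4 ≈ $25.25 at y = 4, and P = $9 falls below it — price never covers variable cost, so the firm shuts down and loses only its fixed cost.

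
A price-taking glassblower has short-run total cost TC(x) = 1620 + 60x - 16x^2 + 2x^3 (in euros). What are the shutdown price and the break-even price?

AVC = 60 - 16x + 2x^2; minimized at x = 4, giving min AVC = €28. That is the shutdown price.
ATC = 1620/x + 60 - 16x + 2x^2. Setting dATC/dx = −1620/x^2 − 16 + 4x = 0 gives x = 9 (since 4·9^3 − 16·9^2 = 1620).
min ATC = 1620/9 + 60 − 16·9 + 2·9^2 = €258. That is the break-even price.
Between these two prices the firm operates at a loss; above €258 it earns a profit.

Shutdown price = €28; break-even price = €258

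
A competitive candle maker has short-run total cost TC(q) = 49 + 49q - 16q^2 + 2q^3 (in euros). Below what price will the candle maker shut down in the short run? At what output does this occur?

Short-run supply begins at min AVC. From VC = 49q - 16q^2 + 2q^3, AVC = 49 - 16q + 2q^2.
dAVC/dq = -16 + 4q = 0 gives q = 4. min AVC = 49 - 16·4 + 2·4^2 = 17.
So the shutdown price is €17.

€17 per unit, at q = 4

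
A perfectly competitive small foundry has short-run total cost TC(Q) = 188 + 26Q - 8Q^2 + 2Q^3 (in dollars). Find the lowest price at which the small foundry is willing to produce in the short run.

The shutdown price is the minimum of AVC. VC = 26Q - 8Q^2 + 2Q^3, so AVC = 26 - 8Q + 2Q^2.
At the minimum of AVC, MC = AVC. MC = 26 - 16Q + 6Q^2; setting MC = AVC gives 4Q^2 - 8Q = 0, so Q = 2. min AVC = 18.
For P < $18 the firm produces nothing.

$18 per unit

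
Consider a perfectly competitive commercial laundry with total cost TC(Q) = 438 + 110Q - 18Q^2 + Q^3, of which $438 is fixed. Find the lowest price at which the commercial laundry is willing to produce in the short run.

The firm shuts down when price falls below the minimum of average variable cost. AVC = VC/Q = 110 - 18Q + Q^2.
At the minimum of AVC, MC = AVC. MC = 110 - 36Q + 3Q^2; setting MC = AVC gives 2Q^2 - 18Q = 0, so Q = 9. min AVC = 29.
For P < $29 the firm produces nothing.

$29 per unit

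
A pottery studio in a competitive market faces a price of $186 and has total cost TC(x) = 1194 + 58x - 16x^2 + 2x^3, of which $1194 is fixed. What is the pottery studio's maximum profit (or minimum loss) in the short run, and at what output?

AVC = 58 - 16x + 2x^2; min AVC = $26 at x = 4. Since P = $186 ≥ min AVC, the firm produces.
MC = 58 - 32x + 6x^2. Setting P = MC and taking the root on the rising branch gives x* = 8.
TR = 186·8 = 1488. TC = 1194 + 464 = 1658. Profit = 1488 − 1658 = -$170.
Shutting down would mean losing the fixed cost of $1194, so operating at a loss of $170 is better by $1024.

Profit = -$170 at x = 8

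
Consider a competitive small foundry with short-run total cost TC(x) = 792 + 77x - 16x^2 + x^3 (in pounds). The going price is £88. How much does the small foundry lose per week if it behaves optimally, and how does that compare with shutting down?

Profit = -£66 at x = 11

AVC = 77 - 16x + x^2 has its minimum £13 at x = 8; price £88 clears that bar, so the firm operates.
MC = 77 - 32x + 3x^2. Setting P = MC and taking the root on the rising branch gives x* = 11.
TR = 88·11 = 968. TC = 792 + 242 = 1034. Profit = 968 − 1034 = -£66.
Shutting down would mean losing the fixed cost of £792, so operating at a loss of £66 is better by £726.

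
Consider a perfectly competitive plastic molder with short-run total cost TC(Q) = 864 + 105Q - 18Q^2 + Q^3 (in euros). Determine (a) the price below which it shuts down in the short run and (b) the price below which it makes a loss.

Shutdown price = €24; break-even price = €105

AVC = 105 - 18Q + Q^2; minimized at Q = 9, giving min AVC = €24. That is the shutdown price.
ATC = 864/Q + 105 - 18Q + Q^2. Setting dATC/dQ = −864/Q^2 − 18 + 2Q = 0 gives Q = 12 (since 2·12^3 − 18·12^2 = 864).
min ATC = 864/12 + 105 − 18·12 + 12^2 = €105. That is the break-even price.
For €24 ≤ P < €105 the firm produces at a loss; below €24 it shuts down.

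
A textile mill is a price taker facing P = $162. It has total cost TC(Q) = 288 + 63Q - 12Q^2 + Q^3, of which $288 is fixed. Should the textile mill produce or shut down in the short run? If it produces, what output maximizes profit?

Produce at Q = 11

Strip out fixed cost: VC = 63Q - 12Q^2 + Q^3. Then AVC = 63 - 12Q + Q^2 and MC = 63 - 24Q + 3Q^2.
The AVC parabola has its vertex at Q = 12/2 = 6, where AVC = 63 - 12·6 + 6^2 = $27.
Because $162 ≥ $27, revenue can cover variable cost; the firm operates.
P = MC gives -99 - 24Q + 3Q^2 = 0, with roots -3 and 11. Take the larger (rising MC): Q* = 11.
Check: AVC at Q = 11 is $52 ≤ P, so revenue covers variable cost.
Profit = P·Q − TC = 162·11 − 860 = $922.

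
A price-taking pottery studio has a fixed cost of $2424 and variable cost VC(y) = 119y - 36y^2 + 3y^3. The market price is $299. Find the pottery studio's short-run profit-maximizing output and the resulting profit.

Profit = -$24 at y = 10

AVC = 119 - 36y + 3y^2 has its minimum $11 at y = 6; price $299 clears that bar, so the firm operates.
MC = 119 - 72y + 9y^2. Setting P = MC and taking the root on the rising branch gives y* = 10.
TR = 299·10 = 2990. TC = 2424 + 590 = 3014. Profit = 2990 − 3014 = -$24.
Shutting down would mean losing the fixed cost of $2424, so operating at a loss of $24 is better by $2400.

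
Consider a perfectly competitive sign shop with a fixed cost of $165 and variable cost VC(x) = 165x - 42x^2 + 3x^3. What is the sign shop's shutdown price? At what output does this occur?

The firm shuts down when price falls below the minimum of average variable cost. AVC = VC/x = 165 - 42x + 3x^2.
At the minimum of AVC, MC = AVC. MC = 165 - 84x + 9x^2; setting MC = AVC gives 6x^2 - 42x = 0, so x = 7. min AVC = 18.
The firm shuts down for any P below $18.

$18 per unit, at x = 7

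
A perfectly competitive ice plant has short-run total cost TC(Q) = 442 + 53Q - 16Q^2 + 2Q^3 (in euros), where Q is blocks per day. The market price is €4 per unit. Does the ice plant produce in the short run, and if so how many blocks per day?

From TC, MC = TC'(Q) = 53 - 32Q + 6Q^2 and AVC = VC/Q = 53 - 16Q + 2Q^2.
AVC is minimized where dAVC/dQ = -16 + 4Q = 0, at Q = 4; min AVC = 53 - 16·4 + 2·4^2 = €21.
Since P = €4 < min AVC = €21, price fails to cover variable cost at any output.
Best response: produce nothing and absorb the €442 fixed cost.

Shut down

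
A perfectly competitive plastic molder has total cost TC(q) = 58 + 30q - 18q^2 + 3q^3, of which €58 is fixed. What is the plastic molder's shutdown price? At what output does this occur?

€3 per unit, at q = 3

The shutdown price is the minimum of AVC. VC = 30q - 18q^2 + 3q^3, so AVC = 30 - 18q + 3q^2.
dAVC/dq = -18 + 6q = 0 gives q = 3. min AVC = 30 - 18·3 + 3·3^2 = 3.
For P < €3 the firm produces nothing.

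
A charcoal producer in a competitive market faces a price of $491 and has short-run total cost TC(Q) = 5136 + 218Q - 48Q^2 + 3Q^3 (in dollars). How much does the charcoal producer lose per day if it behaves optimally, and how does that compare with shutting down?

AVC = 218 - 48Q + 3Q^2; min AVC = $26 at Q = 8. Since P = $491 ≥ min AVC, the firm produces.
MC = 218 - 96Q + 9Q^2. Setting P = MC and taking the root on the rising branch gives Q* = 13.
TR = 491·13 = 6383. TC = 5136 + 1313 = 6449. Profit = 6383 − 6449 = -$66.
Shutting down would mean losing the fixed cost of $5136, so operating at a loss of $66 is better by $5070.

Profit = -$66 at Q = 13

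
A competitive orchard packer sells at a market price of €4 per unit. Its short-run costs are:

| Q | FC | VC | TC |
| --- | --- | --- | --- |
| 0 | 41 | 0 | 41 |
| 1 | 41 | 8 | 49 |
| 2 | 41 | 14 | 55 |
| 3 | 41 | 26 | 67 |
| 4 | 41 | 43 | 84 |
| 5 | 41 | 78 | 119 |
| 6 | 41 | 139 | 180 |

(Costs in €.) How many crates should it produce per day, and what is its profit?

Q = 0 (shut down); profit = -€41

Profit at each row (π = 4Q − TC): Q=0: -41; Q=1: -45; Q=2: -47; Q=3: -55; Q=4: -68; Q=5: -99; Q=6: -156.
Profit is highest at Q = 0. Equivalently, the lowest AVC in the table is 14/2 ≈ €7 at Q = 2, and P = €4 falls below it — price never covers variable cost, so the firm shuts down and loses only its fixed cost.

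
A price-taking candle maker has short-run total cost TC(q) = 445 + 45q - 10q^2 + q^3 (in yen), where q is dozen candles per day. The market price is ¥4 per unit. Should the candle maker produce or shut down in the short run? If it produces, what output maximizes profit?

Shut down

Strip out fixed cost: VC = 45q - 10q^2 + q^3. Then AVC = 45 - 10q + q^2 and MC = 45 - 20q + 3q^2.
AVC hits its minimum where MC = AVC, at q = 5, giving min AVC = 45 - 10·5 + 5^2 = ¥20.
P = ¥4 lies below min AVC = ¥20; no output level covers variable cost.
Shutting down limits the loss to fixed cost, ¥445.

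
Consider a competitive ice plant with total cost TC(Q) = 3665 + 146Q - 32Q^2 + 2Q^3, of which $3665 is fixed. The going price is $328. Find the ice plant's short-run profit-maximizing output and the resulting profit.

Profit = -$285 at Q = 13

AVC = 146 - 32Q + 2Q^2 has its minimum $18 at Q = 8; price $328 clears that bar, so the firm operates.
With MC = 146 - 64Q + 6Q^2, P = MC on the upward-sloping part at Q* = 13.
TR = 328·13 = 4264. TC = 3665 + 884 = 4549. Profit = 4264 − 4549 = -$285.
That loss of $285 beats the $3665 the firm would lose by shutting down; producing recovers $3380 of fixed cost.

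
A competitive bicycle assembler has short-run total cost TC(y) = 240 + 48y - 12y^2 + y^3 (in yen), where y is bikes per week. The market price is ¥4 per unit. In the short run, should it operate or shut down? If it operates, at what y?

Shut down

Variable cost is VC = 48y - 12y^2 + y^3, so AVC = VC/y = 48 - 12y + y^2 and MC = dTC/dy = 48 - 24y + 3y^2.
AVC hits its minimum where MC = AVC, at y = 6, giving min AVC = 48 - 12·6 + 6^2 = ¥12.
P = ¥4 lies below min AVC = ¥12; no output level covers variable cost.
The firm minimizes its loss by shutting down and losing only its fixed cost of ¥240.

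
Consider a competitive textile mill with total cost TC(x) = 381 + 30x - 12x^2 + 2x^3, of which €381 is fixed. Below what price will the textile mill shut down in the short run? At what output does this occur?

The firm shuts down when price falls below the minimum of average variable cost. AVC = VC/x = 30 - 12x + 2x^2.
dAVC/dx = -12 + 4x = 0 gives x = 3. min AVC = 30 - 12·3 + 2·3^2 = 12.
For P < €12 the firm produces nothing.

€12 per unit, at x = 3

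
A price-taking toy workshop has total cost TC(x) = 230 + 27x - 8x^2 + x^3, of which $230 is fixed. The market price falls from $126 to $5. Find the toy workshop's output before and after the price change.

Output falls from 9 to 0 (the firm shuts down)

AVC = 27 - 8x + x^2, minimized at x = 4 where min AVC = $11. MC = 27 - 16x + 3x^2.
With P = $126 above the shutdown price, P = MC gives x = 9.
At P = $5 < min AVC = $11, price no longer covers variable cost at any output, so the firm shuts down: x = 0.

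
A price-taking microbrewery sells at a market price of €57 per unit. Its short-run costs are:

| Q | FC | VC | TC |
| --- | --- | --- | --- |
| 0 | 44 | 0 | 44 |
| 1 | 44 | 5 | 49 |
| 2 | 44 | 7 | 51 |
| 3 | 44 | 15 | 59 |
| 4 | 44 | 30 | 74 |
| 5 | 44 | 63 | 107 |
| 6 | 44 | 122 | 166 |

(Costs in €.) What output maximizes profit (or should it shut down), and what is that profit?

Profit at each row (π = 57Q − TC): Q=0: -44; Q=1: 8; Q=2: 63; Q=3: 112; Q=4: 154; Q=5: 178; Q=6: 176.
Profit is maximized at Q = 5. AVC there is 63/5 = €12.60 ≤ P, so producing beats shutting down (which would give -€44).

Q = 5; profit = €178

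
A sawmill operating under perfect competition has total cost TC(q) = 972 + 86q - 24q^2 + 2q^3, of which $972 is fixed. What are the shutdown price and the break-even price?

AVC = 86 - 24q + 2q^2; minimized at q = 6, giving min AVC = $14. That is the shutdown price.
ATC = 972/q + 86 - 24q + 2q^2. Setting dATC/dq = −972/q^2 − 24 + 4q = 0 gives q = 9 (since 4·9^3 − 24·9^2 = 972).
min ATC = 972/9 + 86 − 24·9 + 2·9^2 = $140. That is the break-even price.
For $14 ≤ P < $140 the firm produces at a loss; below $14 it shuts down.

Shutdown price = $14; break-even price = $140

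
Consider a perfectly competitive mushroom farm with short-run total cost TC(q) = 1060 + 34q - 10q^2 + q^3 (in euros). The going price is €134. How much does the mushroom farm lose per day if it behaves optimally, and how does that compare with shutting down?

AVC = 34 - 10q + q^2 has its minimum €9 at q = 5; price €134 clears that bar, so the firm operates.
MC = 34 - 20q + 3q^2. Setting P = MC and taking the root on the rising branch gives q* = 10.
TR = 134·10 = 1340. TC = 1060 + 340 = 1400. Profit = 1340 − 1400 = -€60.
Shutting down would mean losing the fixed cost of €1060, so operating at a loss of €60 is better by €1000.

Profit = -€60 at q = 10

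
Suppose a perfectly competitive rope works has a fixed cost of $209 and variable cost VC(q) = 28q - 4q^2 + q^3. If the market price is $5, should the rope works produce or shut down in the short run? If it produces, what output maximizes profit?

Variable cost is VC = 28q - 4q^2 + q^3, so AVC = VC/q = 28 - 4q + q^2 and MC = dTC/dq = 28 - 8q + 3q^2.
AVC is minimized where dAVC/dq = -4 + 2q = 0, at q = 2; min AVC = 28 - 4·2 + 2^2 = $24.
With P < min AVC ($5 < $24), every unit sold adds to the loss.
The firm minimizes its loss by shutting down and losing only its fixed cost of $209.

Shut down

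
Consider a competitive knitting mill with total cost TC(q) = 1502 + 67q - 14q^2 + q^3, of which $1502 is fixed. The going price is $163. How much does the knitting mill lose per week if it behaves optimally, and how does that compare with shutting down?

Profit = -$62 at q = 12

AVC = 67 - 14q + q^2 has its minimum $18 at q = 7; price $163 clears that bar, so the firm operates.
With MC = 67 - 28q + 3q^2, P = MC on the upward-sloping part at q* = 12.
TR = 163·12 = 1956. TC = 1502 + 516 = 2018. Profit = 1956 − 2018 = -$62.
Shutting down would mean losing the fixed cost of $1502, so operating at a loss of $62 is better by $1440.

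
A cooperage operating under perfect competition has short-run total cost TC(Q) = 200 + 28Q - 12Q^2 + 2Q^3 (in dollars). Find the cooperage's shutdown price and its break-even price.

AVC = 28 - 12Q + 2Q^2; minimized at Q = 3, giving min AVC = $10. That is the shutdown price.
ATC = 200/Q + 28 - 12Q + 2Q^2. Setting dATC/dQ = −200/Q^2 − 12 + 4Q = 0 gives Q = 5 (since 4·5^3 − 12·5^2 = 200).
min ATC = 200/5 + 28 − 12·5 + 2·5^2 = $58. That is the break-even price.
Between these two prices the firm operates at a loss; above $58 it earns a profit.

Shutdown price = $10; break-even price = $58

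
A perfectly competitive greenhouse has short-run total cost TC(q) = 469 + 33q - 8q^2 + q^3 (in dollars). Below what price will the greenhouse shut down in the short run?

$17 per unit

The shutdown price is the minimum of AVC. VC = 33q - 8q^2 + q^3, so AVC = 33 - 8q + q^2.
At the minimum of AVC, MC = AVC. MC = 33 - 16q + 3q^2; setting MC = AVC gives 2q^2 - 8q = 0, so q = 4. min AVC = 17.
So the shutdown price is $17.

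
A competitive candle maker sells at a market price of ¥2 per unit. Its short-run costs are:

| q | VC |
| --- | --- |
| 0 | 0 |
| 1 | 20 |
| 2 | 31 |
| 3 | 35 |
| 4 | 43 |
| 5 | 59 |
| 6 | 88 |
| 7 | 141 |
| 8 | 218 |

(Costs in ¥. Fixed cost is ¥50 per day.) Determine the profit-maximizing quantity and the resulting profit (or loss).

q = 0 (shut down); profit = -¥50

Profit at each row (π = 2q − TC): q=0: -50; q=1: -68; q=2: -77; q=3: -79; q=4: -85; q=5: -99; q=6: -126; q=7: -177; q=8: -252.
Profit is highest at q = 0. Equivalently, the lowest AVC in the table is 43/4 ≈ ¥10.75 at q = 4, and P = ¥2 falls below it — price never covers variable cost, so the firm shuts down and loses only its fixed cost.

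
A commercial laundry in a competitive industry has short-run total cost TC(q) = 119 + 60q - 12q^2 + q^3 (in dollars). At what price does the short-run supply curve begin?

The shutdown price is the minimum of AVC. VC = 60q - 12q^2 + q^3, so AVC = 60 - 12q + q^2.
At the minimum of AVC, MC = AVC. MC = 60 - 24q + 3q^2; setting MC = AVC gives 2q^2 - 12q = 0, so q = 6. min AVC = 24.
The firm shuts down for any P below $24.

$24 per unit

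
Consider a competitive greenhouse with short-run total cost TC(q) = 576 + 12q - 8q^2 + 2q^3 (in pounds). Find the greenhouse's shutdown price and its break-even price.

AVC = 12 - 8q + 2q^2; minimized at q = 2, giving min AVC = £4. That is the shutdown price.
ATC = 576/q + 12 - 8q + 2q^2. Setting dATC/dq = −576/q^2 − 8 + 4q = 0 gives q = 6 (since 4·6^3 − 8·6^2 = 576).
min ATC = 576/6 + 12 − 8·6 + 2·6^2 = £132. That is the break-even price.
For £4 ≤ P < £132 the firm produces at a loss; below £4 it shuts down.

Shutdown price = £4; break-even price = £132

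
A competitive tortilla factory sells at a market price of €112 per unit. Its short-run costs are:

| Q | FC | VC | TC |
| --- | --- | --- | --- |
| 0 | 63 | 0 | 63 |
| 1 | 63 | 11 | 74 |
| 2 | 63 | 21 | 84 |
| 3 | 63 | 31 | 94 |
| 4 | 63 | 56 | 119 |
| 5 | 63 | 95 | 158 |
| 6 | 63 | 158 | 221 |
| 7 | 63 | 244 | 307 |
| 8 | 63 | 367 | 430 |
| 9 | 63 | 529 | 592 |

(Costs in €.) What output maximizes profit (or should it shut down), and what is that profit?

Q = 7; profit = €477

Compute π = P·Q − TC at each output: Q=0: -63; Q=1: 38; Q=2: 140; Q=3: 242; Q=4: 329; Q=5: 402; Q=6: 451; Q=7: 477; Q=8: 466; Q=9: 416.
Profit is maximized at Q = 7. AVC there is 244/7 = €34.86 ≤ P, so producing beats shutting down (which would give -€63).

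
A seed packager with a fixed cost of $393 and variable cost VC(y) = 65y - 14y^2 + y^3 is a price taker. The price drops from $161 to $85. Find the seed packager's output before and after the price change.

Output falls from 12 to 10

AVC = 65 - 14y + y^2, minimized at y = 7 where min AVC = $16. MC = 65 - 28y + 3y^2.
With P = $161 above the shutdown price, P = MC gives y = 12.
At P = $85 ≥ min AVC, set P = MC: y = 10. The firm stays open but cuts output.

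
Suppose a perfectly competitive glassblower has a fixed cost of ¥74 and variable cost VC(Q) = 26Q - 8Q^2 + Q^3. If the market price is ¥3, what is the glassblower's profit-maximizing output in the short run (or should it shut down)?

Strip out fixed cost: VC = 26Q - 8Q^2 + Q^3. Then AVC = 26 - 8Q + Q^2 and MC = 26 - 16Q + 3Q^2.
AVC is minimized where dAVC/dQ = -8 + 2Q = 0, at Q = 4; min AVC = 26 - 8·4 + 4^2 = ¥10.
Since P = ¥3 < min AVC = ¥10, price fails to cover variable cost at any output.
The firm minimizes its loss by shutting down and losing only its fixed cost of ¥74.

Shut down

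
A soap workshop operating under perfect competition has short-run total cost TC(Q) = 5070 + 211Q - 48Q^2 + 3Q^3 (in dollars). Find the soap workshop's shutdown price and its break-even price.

Shutdown price = $19; break-even price = $484

AVC = 211 - 48Q + 3Q^2; minimized at Q = 8, giving min AVC = $19. That is the shutdown price.
ATC = 5070/Q + 211 - 48Q + 3Q^2. Setting dATC/dQ = −5070/Q^2 − 48 + 6Q = 0 gives Q = 13 (since 6·13^3 − 48·13^2 = 5070).
min ATC = 5070/13 + 211 − 48·13 + 3·13^2 = $484. That is the break-even price.
Between these two prices the firm operates at a loss; above $484 it earns a profit.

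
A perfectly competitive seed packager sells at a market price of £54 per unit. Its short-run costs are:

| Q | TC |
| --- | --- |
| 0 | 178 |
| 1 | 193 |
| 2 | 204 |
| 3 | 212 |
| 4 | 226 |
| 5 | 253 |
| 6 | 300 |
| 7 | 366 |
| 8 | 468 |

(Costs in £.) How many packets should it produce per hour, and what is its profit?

Compute π = P·Q − TC at each output: Q=0: -178; Q=1: -139; Q=2: -96; Q=3: -50; Q=4: -10; Q=5: 17; Q=6: 24; Q=7: 12; Q=8: -36.
Profit is maximized at Q = 6. AVC there is 122/6 = £20.33 ≤ P, so producing beats shutting down (which would give -£178).

Q = 6; profit = £24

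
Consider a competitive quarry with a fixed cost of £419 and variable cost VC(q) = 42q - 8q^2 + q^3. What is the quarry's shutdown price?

The firm shuts down when price falls below the minimum of average variable cost. AVC = VC/q = 42 - 8q + q^2.
At the minimum of AVC, MC = AVC. MC = 42 - 16q + 3q^2; setting MC = AVC gives 2q^2 - 8q = 0, so q = 4. min AVC = 26.
So the shutdown price is £26.

£26 per unit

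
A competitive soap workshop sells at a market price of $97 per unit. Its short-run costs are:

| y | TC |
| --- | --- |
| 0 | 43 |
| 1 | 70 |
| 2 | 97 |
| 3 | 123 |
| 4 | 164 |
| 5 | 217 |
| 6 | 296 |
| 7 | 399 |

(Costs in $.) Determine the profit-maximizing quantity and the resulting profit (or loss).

Tabulate TR − TC: y=0: -43; y=1: 27; y=2: 97; y=3: 168; y=4: 224; y=5: 268; y=6: 286; y=7: 280.
Profit is maximized at y = 6. AVC there is 253/6 = $42.17 ≤ P, so producing beats shutting down (which would give -$43).

y = 6; profit = $286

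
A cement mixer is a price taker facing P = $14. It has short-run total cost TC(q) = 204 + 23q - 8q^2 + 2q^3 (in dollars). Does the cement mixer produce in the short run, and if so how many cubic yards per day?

From TC, MC = TC'(q) = 23 - 16q + 6q^2 and AVC = VC/q = 23 - 8q + 2q^2.
AVC hits its minimum where MC = AVC, at q = 2, giving min AVC = 23 - 8·2 + 2·2^2 = $15.
With P < min AVC ($14 < $15), every unit sold adds to the loss.
The firm minimizes its loss by shutting down and losing only its fixed cost of $204.

Shut down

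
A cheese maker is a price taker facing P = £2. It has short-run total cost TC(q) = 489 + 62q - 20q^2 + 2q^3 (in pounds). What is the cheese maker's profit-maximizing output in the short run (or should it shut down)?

Strip out fixed cost: VC = 62q - 20q^2 + 2q^3. Then AVC = 62 - 20q + 2q^2 and MC = 62 - 40q + 6q^2.
The AVC parabola has its vertex at q = 20/4 = 5, where AVC = 62 - 20·5 + 2·5^2 = £12.
With P < min AVC (£2 < £12), every unit sold adds to the loss.
The firm minimizes its loss by shutting down and losing only its fixed cost of £489.

Shut down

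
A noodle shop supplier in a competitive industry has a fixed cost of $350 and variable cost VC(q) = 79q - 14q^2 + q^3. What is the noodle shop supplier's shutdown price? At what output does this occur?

The firm shuts down when price falls below the minimum of average variable cost. AVC = VC/q = 79 - 14q + q^2.
dAVC/dq = -14 + 2q = 0 gives q = 7. min AVC = 79 - 14·7 + 7^2 = 30.
The firm shuts down for any P below $30.

$30 per unit, at q = 7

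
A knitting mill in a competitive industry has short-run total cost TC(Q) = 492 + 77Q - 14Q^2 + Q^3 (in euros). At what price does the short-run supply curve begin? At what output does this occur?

€28 per unit, at Q = 7

The firm shuts down when price falls below the minimum of average variable cost. AVC = VC/Q = 77 - 14Q + Q^2.
At the minimum of AVC, MC = AVC. MC = 77 - 28Q + 3Q^2; setting MC = AVC gives 2Q^2 - 14Q = 0, so Q = 7. min AVC = 28.
So the shutdown price is €28.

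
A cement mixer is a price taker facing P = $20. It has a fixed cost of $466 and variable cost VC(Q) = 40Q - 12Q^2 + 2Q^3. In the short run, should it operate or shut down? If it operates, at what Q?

Shut down

From TC, MC = TC'(Q) = 40 - 24Q + 6Q^2 and AVC = VC/Q = 40 - 12Q + 2Q^2.
The AVC parabola has its vertex at Q = 12/4 = 3, where AVC = 40 - 12·3 + 2·3^2 = $22.
P = $20 lies below min AVC = $22; no output level covers variable cost.
The firm minimizes its loss by shutting down and losing only its fixed cost of $466.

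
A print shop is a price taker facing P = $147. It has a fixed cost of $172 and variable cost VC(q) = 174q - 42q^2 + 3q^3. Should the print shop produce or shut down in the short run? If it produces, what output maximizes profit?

From TC, MC = TC'(q) = 174 - 84q + 9q^2 and AVC = VC/q = 174 - 42q + 3q^2.
AVC is minimized where dAVC/dq = -42 + 6q = 0, at q = 7; min AVC = 174 - 42·7 + 3·7^2 = $27.
Since P = $147 ≥ min AVC = $27, price covers variable cost and the firm should produce.
P = MC gives 27 - 84q + 9q^2 = 0, with roots 1/3 and 9. Take the larger (rising MC): q* = 9.
Check: AVC at q = 9 is $39 ≤ P, so revenue covers variable cost.
Profit = P·q − TC = 147·9 − 523 = $800.

Produce at q = 9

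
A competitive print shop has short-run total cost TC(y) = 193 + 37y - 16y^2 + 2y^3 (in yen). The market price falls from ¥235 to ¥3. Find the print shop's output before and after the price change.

MC = 37 - 32y + 6y^2; the shutdown threshold is min AVC = ¥5 (at y = 4).
With P = ¥235 above the shutdown price, P = MC gives y = 9.
At P = ¥3 < min AVC = ¥5, price no longer covers variable cost at any output, so the firm shuts down: y = 0.

Output falls from 9 to 0 (the firm shuts down)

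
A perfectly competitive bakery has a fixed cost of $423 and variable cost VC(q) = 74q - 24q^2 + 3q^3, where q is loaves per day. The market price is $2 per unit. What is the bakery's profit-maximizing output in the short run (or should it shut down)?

Shut down

From TC, MC = TC'(q) = 74 - 48q + 9q^2 and AVC = VC/q = 74 - 24q + 3q^2.
AVC hits its minimum where MC = AVC, at q = 4, giving min AVC = 74 - 24·4 + 3·4^2 = $26.
P = $2 lies below min AVC = $26; no output level covers variable cost.
Best response: produce nothing and absorb the $423 fixed cost.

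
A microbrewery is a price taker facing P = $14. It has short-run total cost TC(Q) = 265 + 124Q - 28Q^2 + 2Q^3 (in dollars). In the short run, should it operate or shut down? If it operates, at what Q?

From TC, MC = TC'(Q) = 124 - 56Q + 6Q^2 and AVC = VC/Q = 124 - 28Q + 2Q^2.
AVC is minimized where dAVC/dQ = -28 + 4Q = 0, at Q = 7; min AVC = 124 - 28·7 + 2·7^2 = $26.
With P < min AVC ($14 < $26), every unit sold adds to the loss.
Best response: produce nothing and absorb the $265 fixed cost.

Shut down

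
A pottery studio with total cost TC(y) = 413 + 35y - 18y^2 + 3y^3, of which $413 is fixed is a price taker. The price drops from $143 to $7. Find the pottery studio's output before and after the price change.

Output falls from 6 to 0 (the firm shuts down)

AVC = 35 - 18y + 3y^2, minimized at y = 3 where min AVC = $8. MC = 35 - 36y + 9y^2.
At P = $143 ≥ min AVC, set P = MC on the rising branch: y = 6.
At P = $7 < min AVC = $8, price no longer covers variable cost at any output, so the firm shuts down: y = 0.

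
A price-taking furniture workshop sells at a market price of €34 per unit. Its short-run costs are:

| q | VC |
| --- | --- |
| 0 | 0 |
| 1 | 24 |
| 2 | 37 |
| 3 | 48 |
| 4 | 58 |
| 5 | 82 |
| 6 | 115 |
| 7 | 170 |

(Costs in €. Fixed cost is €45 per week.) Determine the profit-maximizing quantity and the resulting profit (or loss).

q = 6; profit = €44

Profit at each row (π = 34q − TC): q=0: -45; q=1: -35; q=2: -14; q=3: 9; q=4: 33; q=5: 43; q=6: 44; q=7: 23.
Profit is maximized at q = 6. AVC there is 115/6 = €19.17 ≤ P, so producing beats shutting down (which would give -€45).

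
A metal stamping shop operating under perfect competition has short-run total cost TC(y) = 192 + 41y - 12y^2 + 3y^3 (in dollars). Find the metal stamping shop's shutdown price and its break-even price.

Shutdown price = min AVC. AVC = 41 - 12y + 3y^2, with vertex at y = 2 and minimum $29.
ATC = 192/y + 41 - 12y + 3y^2. Setting dATC/dy = −192/y^2 − 12 + 6y = 0 gives y = 4 (since 6·4^3 − 12·4^2 = 192).
min ATC = 192/4 + 41 − 12·4 + 3·4^2 = $89. That is the break-even price.
Between these two prices the firm operates at a loss; above $89 it earns a profit.

Shutdown price = $29; break-even price = $89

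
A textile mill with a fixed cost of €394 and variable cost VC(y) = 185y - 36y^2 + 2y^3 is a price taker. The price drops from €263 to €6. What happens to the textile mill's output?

MC = 185 - 72y + 6y^2; the shutdown threshold is min AVC = €23 (at y = 9).
At P = €263 ≥ min AVC, set P = MC on the rising branch: y = 13.
At P = €6 < min AVC = €23, price no longer covers variable cost at any output, so the firm shuts down: y = 0.

Output falls from 13 to 0 (the firm shuts down)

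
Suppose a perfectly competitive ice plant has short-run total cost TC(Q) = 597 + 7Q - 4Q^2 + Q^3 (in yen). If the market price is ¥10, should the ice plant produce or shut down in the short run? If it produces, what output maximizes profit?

Strip out fixed cost: VC = 7Q - 4Q^2 + Q^3. Then AVC = 7 - 4Q + Q^2 and MC = 7 - 8Q + 3Q^2.
AVC is minimized where dAVC/dQ = -4 + 2Q = 0, at Q = 2; min AVC = 7 - 4·2 + 2^2 = ¥3.
Because ¥10 ≥ ¥3, revenue can cover variable cost; the firm operates.
Solving P = MC: -3 - 8Q + 3Q^2 = 0 ⇒ Q = -1/3 or 3. On the upward-sloping branch, Q* = 3.
Check: AVC at Q = 3 is ¥4 ≤ P, so revenue covers variable cost.
Profit = P·Q − TC = 10·3 − 609 = -¥579, a loss, but smaller than the ¥597 fixed cost the firm would lose by shutting down.

Produce at Q = 3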